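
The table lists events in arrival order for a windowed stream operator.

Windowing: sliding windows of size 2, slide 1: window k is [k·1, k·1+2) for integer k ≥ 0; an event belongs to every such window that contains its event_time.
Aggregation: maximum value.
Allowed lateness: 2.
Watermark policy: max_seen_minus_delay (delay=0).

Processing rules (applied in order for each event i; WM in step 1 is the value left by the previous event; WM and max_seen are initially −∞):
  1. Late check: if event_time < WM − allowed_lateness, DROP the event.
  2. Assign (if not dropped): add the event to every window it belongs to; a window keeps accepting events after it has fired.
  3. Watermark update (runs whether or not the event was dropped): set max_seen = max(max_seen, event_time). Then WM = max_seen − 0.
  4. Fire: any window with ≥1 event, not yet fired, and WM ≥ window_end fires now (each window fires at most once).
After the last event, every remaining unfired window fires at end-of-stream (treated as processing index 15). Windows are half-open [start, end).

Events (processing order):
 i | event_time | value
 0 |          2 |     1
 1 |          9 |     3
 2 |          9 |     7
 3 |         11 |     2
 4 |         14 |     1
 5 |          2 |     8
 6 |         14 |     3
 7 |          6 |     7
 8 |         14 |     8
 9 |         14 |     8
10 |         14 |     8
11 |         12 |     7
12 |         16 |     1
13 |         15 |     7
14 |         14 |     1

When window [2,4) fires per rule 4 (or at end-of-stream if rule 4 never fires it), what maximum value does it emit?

i=0 t=2 v=1: → [2,4),[1,3); WM=2
i=1 t=9 v=3: → [9,11),[8,10); WM=9; [1,3) fires=1 [2,4) fires=1
i=2 t=9 v=7: → [9,11),[8,10); WM=9
i=3 t=11 v=2: → [11,13),[10,12); WM=11; [8,10) fires=7 [9,11) fires=7
i=4 t=14 v=1: → [14,16),[13,15); WM=14; [10,12) fires=2 [11,13) fires=2
i=5 t=2 v=8: DROP (t<14-2); WM=14
i=6 t=14 v=3: → [14,16),[13,15); WM=14
i=7 t=6 v=7: DROP (t<14-2); WM=14
i=8 t=14 v=8: → [14,16),[13,15); WM=14
i=9 t=14 v=8: → [14,16),[13,15); WM=14
i=10 t=14 v=8: → [14,16),[13,15); WM=14
i=11 t=12 v=7: → [12,14),[11,13); WM=14; [12,14) fires=7
i=12 t=16 v=1: → [16,18),[15,17); WM=16; [13,15) fires=8 [14,16) fires=8
i=13 t=15 v=7: → [15,17),[14,16); WM=16
i=14 t=14 v=1: → [14,16),[13,15); WM=16

1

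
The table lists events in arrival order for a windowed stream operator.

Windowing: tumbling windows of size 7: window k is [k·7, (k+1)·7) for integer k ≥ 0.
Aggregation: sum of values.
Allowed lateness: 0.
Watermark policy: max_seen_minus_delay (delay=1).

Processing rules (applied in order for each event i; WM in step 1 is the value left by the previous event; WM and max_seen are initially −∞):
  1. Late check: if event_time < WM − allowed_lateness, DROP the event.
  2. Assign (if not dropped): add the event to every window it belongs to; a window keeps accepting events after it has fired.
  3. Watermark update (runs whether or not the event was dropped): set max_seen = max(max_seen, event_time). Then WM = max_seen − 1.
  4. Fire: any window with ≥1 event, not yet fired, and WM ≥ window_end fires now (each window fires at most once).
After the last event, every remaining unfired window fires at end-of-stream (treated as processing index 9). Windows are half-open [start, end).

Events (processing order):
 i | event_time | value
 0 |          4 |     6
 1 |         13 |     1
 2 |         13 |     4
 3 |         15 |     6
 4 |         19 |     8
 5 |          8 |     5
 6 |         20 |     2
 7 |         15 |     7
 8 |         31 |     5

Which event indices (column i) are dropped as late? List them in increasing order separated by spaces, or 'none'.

i=0 t=4 v=6: → [0,7); WM=3
i=1 t=13 v=1: → [7,14); WM=12; [0,7) fires=6
i=2 t=13 v=4: → [7,14); WM=12
i=3 t=15 v=6: → [14,21); WM=14; [7,14) fires=5
i=4 t=19 v=8: → [14,21); WM=18
i=5 t=8 v=5: DROP (t<18-0); WM=18
i=6 t=20 v=2: → [14,21); WM=19
i=7 t=15 v=7: DROP (t<19-0); WM=19
i=8 t=31 v=5: → [28,35); WM=30; [14,21) fires=16

5 7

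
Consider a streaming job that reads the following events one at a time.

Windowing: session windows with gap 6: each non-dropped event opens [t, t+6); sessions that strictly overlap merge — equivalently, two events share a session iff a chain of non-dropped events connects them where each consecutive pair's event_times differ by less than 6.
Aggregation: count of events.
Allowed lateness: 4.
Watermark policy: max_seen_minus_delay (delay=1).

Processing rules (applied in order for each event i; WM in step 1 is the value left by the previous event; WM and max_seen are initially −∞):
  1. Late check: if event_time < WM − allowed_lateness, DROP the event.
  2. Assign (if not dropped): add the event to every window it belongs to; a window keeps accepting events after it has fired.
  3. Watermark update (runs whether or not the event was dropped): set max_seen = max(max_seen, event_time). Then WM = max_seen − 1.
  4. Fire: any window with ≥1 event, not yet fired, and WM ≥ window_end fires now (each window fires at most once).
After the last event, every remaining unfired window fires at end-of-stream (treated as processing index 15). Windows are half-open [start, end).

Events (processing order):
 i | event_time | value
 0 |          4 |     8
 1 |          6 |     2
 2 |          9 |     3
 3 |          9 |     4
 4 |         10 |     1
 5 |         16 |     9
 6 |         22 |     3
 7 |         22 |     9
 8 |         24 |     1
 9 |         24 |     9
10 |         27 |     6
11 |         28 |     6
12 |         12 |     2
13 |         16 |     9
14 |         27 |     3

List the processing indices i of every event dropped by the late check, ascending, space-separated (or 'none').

12 13

i=0 t=4 v=8: → [4,10); WM=3
i=1 t=6 v=2: → [4,12); WM=5
i=2 t=9 v=3: → [4,15); WM=8
i=3 t=9 v=4: → [4,15); WM=8
i=4 t=10 v=1: → [4,16); WM=9
i=5 t=16 v=9: → [16,22); WM=15
i=6 t=22 v=3: → [22,28); WM=21
i=7 t=22 v=9: → [22,28); WM=21
i=8 t=24 v=1: → [22,30); WM=23
i=9 t=24 v=9: → [22,30); WM=23
i=10 t=27 v=6: → [22,33); WM=26
i=11 t=28 v=6: → [22,34); WM=27
i=12 t=12 v=2: DROP (t<27-4); WM=27
i=13 t=16 v=9: DROP (t<27-4); WM=27
i=14 t=27 v=3: → [22,34); WM=27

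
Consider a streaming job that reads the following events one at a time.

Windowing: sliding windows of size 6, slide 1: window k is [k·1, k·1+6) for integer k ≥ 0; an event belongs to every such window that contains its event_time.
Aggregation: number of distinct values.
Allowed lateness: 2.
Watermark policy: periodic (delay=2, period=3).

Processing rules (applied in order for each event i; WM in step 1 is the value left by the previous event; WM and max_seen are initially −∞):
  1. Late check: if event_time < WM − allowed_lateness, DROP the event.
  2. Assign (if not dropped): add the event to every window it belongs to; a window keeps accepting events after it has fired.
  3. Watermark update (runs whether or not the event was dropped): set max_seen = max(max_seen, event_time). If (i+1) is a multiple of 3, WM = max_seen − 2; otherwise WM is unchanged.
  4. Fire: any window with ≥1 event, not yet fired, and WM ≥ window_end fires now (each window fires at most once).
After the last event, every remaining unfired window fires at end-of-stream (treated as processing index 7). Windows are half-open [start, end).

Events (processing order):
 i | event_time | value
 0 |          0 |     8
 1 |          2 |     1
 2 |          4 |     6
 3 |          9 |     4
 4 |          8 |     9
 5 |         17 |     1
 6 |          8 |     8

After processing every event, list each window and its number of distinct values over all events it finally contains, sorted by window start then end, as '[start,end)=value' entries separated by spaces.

i=0 t=0 v=8: → [0,6); WM=−∞
i=1 t=2 v=1: → [2,8),[1,7),[0,6); WM=−∞
i=2 t=4 v=6: → [4,10),[3,9),[2,8),[1,7),[0,6); WM=2
i=3 t=9 v=4: → [9,15),[8,14),[7,13),[6,12),[5,11),[4,10); WM=2
i=4 t=8 v=9: → [8,14),[7,13),[6,12),[5,11),[4,10),[3,9); WM=2
i=5 t=17 v=1: → [17,23),[16,22),[15,21),[14,20),[13,19),[12,18); WM=15; [0,6) fires=3 [1,7) fires=2 [2,8) fires=2 [3,9) fires=2 [4,10) fires=3 [5,11) fires=2 [6,12) fires=2 [7,13) fires=2 [8,14) fires=2 [9,15) fires=1
i=6 t=8 v=8: DROP (t<15-2); WM=15

[0,6)=3 [1,7)=2 [2,8)=2 [3,9)=2 [4,10)=3 [5,11)=2 [6,12)=2 [7,13)=2 [8,14)=2 [9,15)=1 [12,18)=1 [13,19)=1 [14,20)=1 [15,21)=1 [16,22)=1 [17,23)=1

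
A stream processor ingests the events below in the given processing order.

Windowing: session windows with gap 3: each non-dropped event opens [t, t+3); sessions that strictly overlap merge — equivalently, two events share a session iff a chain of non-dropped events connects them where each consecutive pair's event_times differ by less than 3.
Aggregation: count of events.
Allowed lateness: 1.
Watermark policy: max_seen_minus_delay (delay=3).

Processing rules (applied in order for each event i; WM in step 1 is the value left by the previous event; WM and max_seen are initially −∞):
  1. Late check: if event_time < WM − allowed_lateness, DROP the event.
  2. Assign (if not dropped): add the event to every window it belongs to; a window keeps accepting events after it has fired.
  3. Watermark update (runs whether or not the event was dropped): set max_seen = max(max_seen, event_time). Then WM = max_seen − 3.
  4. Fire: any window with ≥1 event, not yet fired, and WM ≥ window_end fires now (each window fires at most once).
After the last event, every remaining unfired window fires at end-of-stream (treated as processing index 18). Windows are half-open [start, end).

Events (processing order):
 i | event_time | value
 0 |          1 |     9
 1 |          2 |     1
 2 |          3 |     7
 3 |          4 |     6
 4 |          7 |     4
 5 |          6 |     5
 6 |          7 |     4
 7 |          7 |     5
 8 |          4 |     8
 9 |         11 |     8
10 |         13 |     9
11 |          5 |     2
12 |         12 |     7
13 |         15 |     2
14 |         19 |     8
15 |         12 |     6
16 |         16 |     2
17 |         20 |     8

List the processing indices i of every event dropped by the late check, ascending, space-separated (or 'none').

11 15

i=0 t=1 v=9: → [1,4); WM=-2
i=1 t=2 v=1: → [1,5); WM=-1
i=2 t=3 v=7: → [1,6); WM=0
i=3 t=4 v=6: → [1,7); WM=1
i=4 t=7 v=4: → [7,10); WM=4
i=5 t=6 v=5: → [1,10); WM=4
i=6 t=7 v=4: → [1,10); WM=4
i=7 t=7 v=5: → [1,10); WM=4
i=8 t=4 v=8: → [1,10); WM=4
i=9 t=11 v=8: → [11,14); WM=8
i=10 t=13 v=9: → [11,16); WM=10
i=11 t=5 v=2: DROP (t<10-1); WM=10
i=12 t=12 v=7: → [11,16); WM=10
i=13 t=15 v=2: → [11,18); WM=12
i=14 t=19 v=8: → [19,22); WM=16
i=15 t=12 v=6: DROP (t<16-1); WM=16
i=16 t=16 v=2: → [11,19); WM=16
i=17 t=20 v=8: → [19,23); WM=17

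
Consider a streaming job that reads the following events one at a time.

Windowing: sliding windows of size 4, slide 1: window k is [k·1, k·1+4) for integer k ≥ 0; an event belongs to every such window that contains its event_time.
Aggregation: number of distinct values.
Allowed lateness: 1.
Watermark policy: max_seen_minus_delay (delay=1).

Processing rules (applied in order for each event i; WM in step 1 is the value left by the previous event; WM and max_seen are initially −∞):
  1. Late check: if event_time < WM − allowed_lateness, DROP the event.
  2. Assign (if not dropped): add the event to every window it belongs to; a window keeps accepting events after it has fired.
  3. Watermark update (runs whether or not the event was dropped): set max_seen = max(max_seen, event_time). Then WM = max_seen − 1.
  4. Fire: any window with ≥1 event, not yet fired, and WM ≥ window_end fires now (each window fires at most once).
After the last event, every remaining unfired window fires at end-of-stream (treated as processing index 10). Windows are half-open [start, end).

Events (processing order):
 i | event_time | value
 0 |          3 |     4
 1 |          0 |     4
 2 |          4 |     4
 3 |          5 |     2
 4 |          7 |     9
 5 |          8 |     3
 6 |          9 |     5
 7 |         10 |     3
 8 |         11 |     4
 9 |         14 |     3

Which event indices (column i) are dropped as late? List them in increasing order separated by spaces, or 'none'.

i=0 t=3 v=4: → [3,7),[2,6),[1,5),[0,4); WM=2
i=1 t=0 v=4: DROP (t<2-1); WM=2
i=2 t=4 v=4: → [4,8),[3,7),[2,6),[1,5); WM=3
i=3 t=5 v=2: → [5,9),[4,8),[3,7),[2,6); WM=4; [0,4) fires=1
i=4 t=7 v=9: → [7,11),[6,10),[5,9),[4,8); WM=6; [1,5) fires=1 [2,6) fires=2
i=5 t=8 v=3: → [8,12),[7,11),[6,10),[5,9); WM=7; [3,7) fires=2
i=6 t=9 v=5: → [9,13),[8,12),[7,11),[6,10); WM=8; [4,8) fires=3
i=7 t=10 v=3: → [10,14),[9,13),[8,12),[7,11); WM=9; [5,9) fires=3
i=8 t=11 v=4: → [11,15),[10,14),[9,13),[8,12); WM=10; [6,10) fires=3
i=9 t=14 v=3: → [14,18),[13,17),[12,16),[11,15); WM=13; [7,11) fires=3 [8,12) fires=3 [9,13) fires=3

1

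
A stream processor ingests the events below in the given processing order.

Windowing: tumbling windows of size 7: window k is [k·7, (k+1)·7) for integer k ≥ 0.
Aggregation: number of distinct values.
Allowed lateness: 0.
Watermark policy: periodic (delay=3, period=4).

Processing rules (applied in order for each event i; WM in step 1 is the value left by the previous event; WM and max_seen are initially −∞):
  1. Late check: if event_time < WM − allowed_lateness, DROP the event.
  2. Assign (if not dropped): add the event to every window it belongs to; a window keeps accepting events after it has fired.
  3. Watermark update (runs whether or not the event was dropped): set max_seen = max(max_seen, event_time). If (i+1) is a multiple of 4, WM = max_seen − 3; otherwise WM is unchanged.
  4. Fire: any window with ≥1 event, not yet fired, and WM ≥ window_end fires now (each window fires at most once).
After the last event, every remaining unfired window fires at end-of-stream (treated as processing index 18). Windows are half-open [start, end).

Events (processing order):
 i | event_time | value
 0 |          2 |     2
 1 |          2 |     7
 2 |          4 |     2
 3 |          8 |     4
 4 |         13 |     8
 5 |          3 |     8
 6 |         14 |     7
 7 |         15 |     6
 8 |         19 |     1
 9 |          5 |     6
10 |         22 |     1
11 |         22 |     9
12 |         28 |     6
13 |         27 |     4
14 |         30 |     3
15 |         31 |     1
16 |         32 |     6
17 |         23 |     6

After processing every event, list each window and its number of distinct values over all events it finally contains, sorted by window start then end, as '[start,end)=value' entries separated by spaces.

i=0 t=2 v=2: → [0,7); WM=−∞
i=1 t=2 v=7: → [0,7); WM=−∞
i=2 t=4 v=2: → [0,7); WM=−∞
i=3 t=8 v=4: → [7,14); WM=5
i=4 t=13 v=8: → [7,14); WM=5
i=5 t=3 v=8: DROP (t<5-0); WM=5
i=6 t=14 v=7: → [14,21); WM=5
i=7 t=15 v=6: → [14,21); WM=12; [0,7) fires=2
i=8 t=19 v=1: → [14,21); WM=12
i=9 t=5 v=6: DROP (t<12-0); WM=12
i=10 t=22 v=1: → [21,28); WM=12
i=11 t=22 v=9: → [21,28); WM=19; [7,14) fires=2
i=12 t=28 v=6: → [28,35); WM=19
i=13 t=27 v=4: → [21,28); WM=19
i=14 t=30 v=3: → [28,35); WM=19
i=15 t=31 v=1: → [28,35); WM=28; [14,21) fires=3 [21,28) fires=3
i=16 t=32 v=6: → [28,35); WM=28
i=17 t=23 v=6: DROP (t<28-0); WM=28

[0,7)=2 [7,14)=2 [14,21)=3 [21,28)=3 [28,35)=3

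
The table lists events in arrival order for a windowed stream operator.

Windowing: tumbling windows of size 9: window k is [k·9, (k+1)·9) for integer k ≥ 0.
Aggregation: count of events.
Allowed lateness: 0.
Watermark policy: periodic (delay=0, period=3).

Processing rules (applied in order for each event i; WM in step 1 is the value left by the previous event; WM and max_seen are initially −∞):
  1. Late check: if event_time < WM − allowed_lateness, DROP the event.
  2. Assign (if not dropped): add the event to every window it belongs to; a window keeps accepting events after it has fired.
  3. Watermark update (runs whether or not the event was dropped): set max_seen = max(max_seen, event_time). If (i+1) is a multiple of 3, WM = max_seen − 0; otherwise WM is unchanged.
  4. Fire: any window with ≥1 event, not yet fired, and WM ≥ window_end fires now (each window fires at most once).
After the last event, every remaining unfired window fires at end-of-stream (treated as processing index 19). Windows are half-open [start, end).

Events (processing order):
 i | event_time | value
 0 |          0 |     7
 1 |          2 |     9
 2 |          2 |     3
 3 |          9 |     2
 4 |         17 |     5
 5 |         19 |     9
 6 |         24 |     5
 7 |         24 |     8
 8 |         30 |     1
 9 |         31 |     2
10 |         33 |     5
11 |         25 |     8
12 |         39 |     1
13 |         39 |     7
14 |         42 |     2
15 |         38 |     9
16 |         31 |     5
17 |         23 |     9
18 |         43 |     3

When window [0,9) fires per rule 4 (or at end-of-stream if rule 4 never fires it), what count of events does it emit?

i=0 t=0 v=7: → [0,9); WM=−∞
i=1 t=2 v=9: → [0,9); WM=−∞
i=2 t=2 v=3: → [0,9); WM=2
i=3 t=9 v=2: → [9,18); WM=2
i=4 t=17 v=5: → [9,18); WM=2
i=5 t=19 v=9: → [18,27); WM=19; [0,9) fires=3 [9,18) fires=2
i=6 t=24 v=5: → [18,27); WM=19
i=7 t=24 v=8: → [18,27); WM=19
i=8 t=30 v=1: → [27,36); WM=30; [18,27) fires=3
i=9 t=31 v=2: → [27,36); WM=30
i=10 t=33 v=5: → [27,36); WM=30
i=11 t=25 v=8: DROP (t<30-0); WM=33
i=12 t=39 v=1: → [36,45); WM=33
i=13 t=39 v=7: → [36,45); WM=33
i=14 t=42 v=2: → [36,45); WM=42; [27,36) fires=3
i=15 t=38 v=9: DROP (t<42-0); WM=42
i=16 t=31 v=5: DROP (t<42-0); WM=42
i=17 t=23 v=9: DROP (t<42-0); WM=42
i=18 t=43 v=3: → [36,45); WM=42

3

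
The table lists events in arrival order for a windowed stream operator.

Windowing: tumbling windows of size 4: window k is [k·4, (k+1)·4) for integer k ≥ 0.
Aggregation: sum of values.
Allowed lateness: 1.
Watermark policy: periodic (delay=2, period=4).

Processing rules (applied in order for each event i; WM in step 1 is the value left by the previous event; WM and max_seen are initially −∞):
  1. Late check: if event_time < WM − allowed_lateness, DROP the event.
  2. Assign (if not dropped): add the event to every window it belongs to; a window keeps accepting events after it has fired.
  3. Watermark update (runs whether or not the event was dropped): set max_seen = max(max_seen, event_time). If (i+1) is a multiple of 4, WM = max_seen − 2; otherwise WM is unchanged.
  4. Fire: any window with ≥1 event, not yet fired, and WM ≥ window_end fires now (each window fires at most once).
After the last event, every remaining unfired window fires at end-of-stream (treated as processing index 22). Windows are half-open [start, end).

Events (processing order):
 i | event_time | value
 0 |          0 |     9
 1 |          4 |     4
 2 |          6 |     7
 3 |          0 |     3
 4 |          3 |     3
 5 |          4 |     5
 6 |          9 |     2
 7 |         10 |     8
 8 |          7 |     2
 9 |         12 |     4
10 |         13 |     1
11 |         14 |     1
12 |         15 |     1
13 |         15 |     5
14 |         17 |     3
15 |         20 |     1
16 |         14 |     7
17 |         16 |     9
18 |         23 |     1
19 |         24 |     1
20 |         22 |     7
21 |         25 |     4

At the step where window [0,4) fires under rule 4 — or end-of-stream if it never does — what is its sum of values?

i=0 t=0 v=9: → [0,4); WM=−∞
i=1 t=4 v=4: → [4,8); WM=−∞
i=2 t=6 v=7: → [4,8); WM=−∞
i=3 t=0 v=3: → [0,4); WM=4; [0,4) fires=12
i=4 t=3 v=3: → [0,4); WM=4
i=5 t=4 v=5: → [4,8); WM=4
i=6 t=9 v=2: → [8,12); WM=4
i=7 t=10 v=8: → [8,12); WM=8; [4,8) fires=16
i=8 t=7 v=2: → [4,8); WM=8
i=9 t=12 v=4: → [12,16); WM=8
i=10 t=13 v=1: → [12,16); WM=8
i=11 t=14 v=1: → [12,16); WM=12; [8,12) fires=10
i=12 t=15 v=1: → [12,16); WM=12
i=13 t=15 v=5: → [12,16); WM=12
i=14 t=17 v=3: → [16,20); WM=12
i=15 t=20 v=1: → [20,24); WM=18; [12,16) fires=12
i=16 t=14 v=7: DROP (t<18-1); WM=18
i=17 t=16 v=9: DROP (t<18-1); WM=18
i=18 t=23 v=1: → [20,24); WM=18
i=19 t=24 v=1: → [24,28); WM=22; [16,20) fires=3
i=20 t=22 v=7: → [20,24); WM=22
i=21 t=25 v=4: → [24,28); WM=22

12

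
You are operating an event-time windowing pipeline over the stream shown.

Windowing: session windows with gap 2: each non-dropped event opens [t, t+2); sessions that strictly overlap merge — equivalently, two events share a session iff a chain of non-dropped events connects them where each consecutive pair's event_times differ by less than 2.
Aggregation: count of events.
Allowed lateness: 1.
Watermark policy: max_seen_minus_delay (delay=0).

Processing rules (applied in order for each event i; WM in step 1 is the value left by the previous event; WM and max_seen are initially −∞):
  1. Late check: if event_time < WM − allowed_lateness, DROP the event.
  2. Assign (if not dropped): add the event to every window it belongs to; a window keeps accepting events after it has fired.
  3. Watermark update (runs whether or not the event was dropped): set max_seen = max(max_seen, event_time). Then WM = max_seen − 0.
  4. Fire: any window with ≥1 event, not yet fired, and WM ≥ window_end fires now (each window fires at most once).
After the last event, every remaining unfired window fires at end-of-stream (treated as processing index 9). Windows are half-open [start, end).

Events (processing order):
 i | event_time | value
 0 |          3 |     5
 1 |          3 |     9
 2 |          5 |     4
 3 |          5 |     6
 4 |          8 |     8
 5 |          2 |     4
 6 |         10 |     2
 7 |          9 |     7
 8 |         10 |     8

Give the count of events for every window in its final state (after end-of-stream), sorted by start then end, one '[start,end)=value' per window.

i=0 t=3 v=5: → [3,5); WM=3
i=1 t=3 v=9: → [3,5); WM=3
i=2 t=5 v=4: → [5,7); WM=5
i=3 t=5 v=6: → [5,7); WM=5
i=4 t=8 v=8: → [8,10); WM=8
i=5 t=2 v=4: DROP (t<8-1); WM=8
i=6 t=10 v=2: → [10,12); WM=10
i=7 t=9 v=7: → [8,12); WM=10
i=8 t=10 v=8: → [8,12); WM=10

[3,5)=2 [5,7)=2 [8,12)=4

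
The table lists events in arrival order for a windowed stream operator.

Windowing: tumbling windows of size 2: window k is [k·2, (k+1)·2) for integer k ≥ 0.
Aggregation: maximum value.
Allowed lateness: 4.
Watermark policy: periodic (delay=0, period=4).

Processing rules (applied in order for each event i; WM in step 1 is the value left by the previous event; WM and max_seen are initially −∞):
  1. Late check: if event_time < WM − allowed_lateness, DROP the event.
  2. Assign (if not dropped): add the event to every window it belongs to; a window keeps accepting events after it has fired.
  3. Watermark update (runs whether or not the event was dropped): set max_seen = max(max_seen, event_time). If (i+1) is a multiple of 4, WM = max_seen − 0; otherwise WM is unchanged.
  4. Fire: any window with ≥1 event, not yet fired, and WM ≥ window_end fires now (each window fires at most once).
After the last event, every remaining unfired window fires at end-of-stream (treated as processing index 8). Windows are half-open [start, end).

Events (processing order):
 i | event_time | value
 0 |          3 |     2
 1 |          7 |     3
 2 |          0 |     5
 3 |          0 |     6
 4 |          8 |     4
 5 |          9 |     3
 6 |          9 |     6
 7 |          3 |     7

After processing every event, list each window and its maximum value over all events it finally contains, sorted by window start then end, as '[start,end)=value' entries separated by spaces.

[0,2)=6 [2,4)=7 [6,8)=3 [8,10)=6

i=0 t=3 v=2: → [2,4); WM=−∞
i=1 t=7 v=3: → [6,8); WM=−∞
i=2 t=0 v=5: → [0,2); WM=−∞
i=3 t=0 v=6: → [0,2); WM=7; [0,2) fires=6 [2,4) fires=2
i=4 t=8 v=4: → [8,10); WM=7
i=5 t=9 v=3: → [8,10); WM=7
i=6 t=9 v=6: → [8,10); WM=7
i=7 t=3 v=7: → [2,4); WM=9; [6,8) fires=3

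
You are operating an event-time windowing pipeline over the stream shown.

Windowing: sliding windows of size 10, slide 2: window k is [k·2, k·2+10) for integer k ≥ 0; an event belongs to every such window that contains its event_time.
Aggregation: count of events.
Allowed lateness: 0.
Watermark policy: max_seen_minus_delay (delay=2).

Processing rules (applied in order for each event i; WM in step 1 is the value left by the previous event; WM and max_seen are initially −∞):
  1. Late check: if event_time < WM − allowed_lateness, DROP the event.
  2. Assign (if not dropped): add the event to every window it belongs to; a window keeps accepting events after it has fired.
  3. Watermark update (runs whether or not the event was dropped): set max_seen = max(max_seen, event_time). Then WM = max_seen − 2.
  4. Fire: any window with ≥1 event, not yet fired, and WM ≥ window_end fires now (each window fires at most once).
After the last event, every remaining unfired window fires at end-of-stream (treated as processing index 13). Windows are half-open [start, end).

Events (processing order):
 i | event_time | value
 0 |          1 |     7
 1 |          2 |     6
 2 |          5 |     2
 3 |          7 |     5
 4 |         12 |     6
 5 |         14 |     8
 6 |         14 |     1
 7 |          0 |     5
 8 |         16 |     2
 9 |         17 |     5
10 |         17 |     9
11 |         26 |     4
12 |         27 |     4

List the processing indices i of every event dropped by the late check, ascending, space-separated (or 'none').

7

i=0 t=1 v=7: → [0,10); WM=-1
i=1 t=2 v=6: → [2,12),[0,10); WM=0
i=2 t=5 v=2: → [4,14),[2,12),[0,10); WM=3
i=3 t=7 v=5: → [6,16),[4,14),[2,12),[0,10); WM=5
i=4 t=12 v=6: → [12,22),[10,20),[8,18),[6,16),[4,14); WM=10; [0,10) fires=4
i=5 t=14 v=8: → [14,24),[12,22),[10,20),[8,18),[6,16); WM=12; [2,12) fires=3
i=6 t=14 v=1: → [14,24),[12,22),[10,20),[8,18),[6,16); WM=12
i=7 t=0 v=5: DROP (t<12-0); WM=12
i=8 t=16 v=2: → [16,26),[14,24),[12,22),[10,20),[8,18); WM=14; [4,14) fires=3
i=9 t=17 v=5: → [16,26),[14,24),[12,22),[10,20),[8,18); WM=15
i=10 t=17 v=9: → [16,26),[14,24),[12,22),[10,20),[8,18); WM=15
i=11 t=26 v=4: → [26,36),[24,34),[22,32),[20,30),[18,28); WM=24; [6,16) fires=4 [8,18) fires=6 [10,20) fires=6 [12,22) fires=6 [14,24) fires=5
i=12 t=27 v=4: → [26,36),[24,34),[22,32),[20,30),[18,28); WM=25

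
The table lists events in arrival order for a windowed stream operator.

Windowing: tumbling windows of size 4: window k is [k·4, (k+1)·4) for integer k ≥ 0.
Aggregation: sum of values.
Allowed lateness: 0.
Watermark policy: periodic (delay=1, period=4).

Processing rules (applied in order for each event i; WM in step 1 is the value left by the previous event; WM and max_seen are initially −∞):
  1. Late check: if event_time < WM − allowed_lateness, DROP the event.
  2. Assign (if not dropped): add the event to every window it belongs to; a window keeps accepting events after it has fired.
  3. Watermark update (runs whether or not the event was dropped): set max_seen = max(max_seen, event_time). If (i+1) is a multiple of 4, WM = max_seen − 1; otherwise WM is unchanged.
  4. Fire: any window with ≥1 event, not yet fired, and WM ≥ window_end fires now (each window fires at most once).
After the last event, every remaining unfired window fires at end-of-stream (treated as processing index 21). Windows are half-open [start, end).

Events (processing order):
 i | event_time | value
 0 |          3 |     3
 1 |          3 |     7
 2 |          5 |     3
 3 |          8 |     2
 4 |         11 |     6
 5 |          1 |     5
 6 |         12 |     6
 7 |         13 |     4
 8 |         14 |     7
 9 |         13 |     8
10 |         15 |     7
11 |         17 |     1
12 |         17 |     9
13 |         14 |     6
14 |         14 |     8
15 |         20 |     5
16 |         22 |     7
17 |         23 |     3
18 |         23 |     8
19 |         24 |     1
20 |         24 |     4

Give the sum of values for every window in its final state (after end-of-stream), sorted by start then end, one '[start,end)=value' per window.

[0,4)=10 [4,8)=3 [8,12)=8 [12,16)=32 [16,20)=10 [20,24)=23 [24,28)=5

i=0 t=3 v=3: → [0,4); WM=−∞
i=1 t=3 v=7: → [0,4); WM=−∞
i=2 t=5 v=3: → [4,8); WM=−∞
i=3 t=8 v=2: → [8,12); WM=7; [0,4) fires=10
i=4 t=11 v=6: → [8,12); WM=7
i=5 t=1 v=5: DROP (t<7-0); WM=7
i=6 t=12 v=6: → [12,16); WM=7
i=7 t=13 v=4: → [12,16); WM=12; [4,8) fires=3 [8,12) fires=8
i=8 t=14 v=7: → [12,16); WM=12
i=9 t=13 v=8: → [12,16); WM=12
i=10 t=15 v=7: → [12,16); WM=12
i=11 t=17 v=1: → [16,20); WM=16; [12,16) fires=32
i=12 t=17 v=9: → [16,20); WM=16
i=13 t=14 v=6: DROP (t<16-0); WM=16
i=14 t=14 v=8: DROP (t<16-0); WM=16
i=15 t=20 v=5: → [20,24); WM=19
i=16 t=22 v=7: → [20,24); WM=19
i=17 t=23 v=3: → [20,24); WM=19
i=18 t=23 v=8: → [20,24); WM=19
i=19 t=24 v=1: → [24,28); WM=23; [16,20) fires=10
i=20 t=24 v=4: → [24,28); WM=23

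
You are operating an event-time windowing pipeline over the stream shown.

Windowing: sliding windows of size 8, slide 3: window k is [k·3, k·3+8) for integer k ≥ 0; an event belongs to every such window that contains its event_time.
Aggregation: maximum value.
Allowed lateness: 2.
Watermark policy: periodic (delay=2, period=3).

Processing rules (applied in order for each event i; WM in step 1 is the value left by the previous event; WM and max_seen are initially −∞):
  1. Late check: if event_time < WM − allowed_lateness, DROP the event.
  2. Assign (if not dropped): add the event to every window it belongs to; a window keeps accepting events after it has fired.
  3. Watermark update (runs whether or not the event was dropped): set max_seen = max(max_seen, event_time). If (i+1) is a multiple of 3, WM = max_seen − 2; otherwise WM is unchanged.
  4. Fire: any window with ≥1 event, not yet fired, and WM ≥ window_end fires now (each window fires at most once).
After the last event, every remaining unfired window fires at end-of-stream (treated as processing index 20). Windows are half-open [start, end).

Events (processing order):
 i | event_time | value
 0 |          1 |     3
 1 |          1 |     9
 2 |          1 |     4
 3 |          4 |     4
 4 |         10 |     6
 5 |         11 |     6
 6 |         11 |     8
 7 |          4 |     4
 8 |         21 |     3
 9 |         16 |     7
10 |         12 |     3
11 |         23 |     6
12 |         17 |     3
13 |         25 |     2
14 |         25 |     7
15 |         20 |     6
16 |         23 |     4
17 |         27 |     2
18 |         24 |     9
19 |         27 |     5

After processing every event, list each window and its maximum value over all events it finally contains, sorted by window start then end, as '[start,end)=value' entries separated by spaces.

i=0 t=1 v=3: → [0,8); WM=−∞
i=1 t=1 v=9: → [0,8); WM=−∞
i=2 t=1 v=4: → [0,8); WM=-1
i=3 t=4 v=4: → [3,11),[0,8); WM=-1
i=4 t=10 v=6: → [9,17),[6,14),[3,11); WM=-1
i=5 t=11 v=6: → [9,17),[6,14); WM=9; [0,8) fires=9
i=6 t=11 v=8: → [9,17),[6,14); WM=9
i=7 t=4 v=4: DROP (t<9-2); WM=9
i=8 t=21 v=3: → [21,29),[18,26),[15,23); WM=19; [3,11) fires=6 [6,14) fires=8 [9,17) fires=8
i=9 t=16 v=7: DROP (t<19-2); WM=19
i=10 t=12 v=3: DROP (t<19-2); WM=19
i=11 t=23 v=6: → [21,29),[18,26); WM=21
i=12 t=17 v=3: DROP (t<21-2); WM=21
i=13 t=25 v=2: → [24,32),[21,29),[18,26); WM=21
i=14 t=25 v=7: → [24,32),[21,29),[18,26); WM=23; [15,23) fires=3
i=15 t=20 v=6: DROP (t<23-2); WM=23
i=16 t=23 v=4: → [21,29),[18,26); WM=23
i=17 t=27 v=2: → [27,35),[24,32),[21,29); WM=25
i=18 t=24 v=9: → [24,32),[21,29),[18,26); WM=25
i=19 t=27 v=5: → [27,35),[24,32),[21,29); WM=25

[0,8)=9 [3,11)=6 [6,14)=8 [9,17)=8 [15,23)=3 [18,26)=9 [21,29)=9 [24,32)=9 [27,35)=5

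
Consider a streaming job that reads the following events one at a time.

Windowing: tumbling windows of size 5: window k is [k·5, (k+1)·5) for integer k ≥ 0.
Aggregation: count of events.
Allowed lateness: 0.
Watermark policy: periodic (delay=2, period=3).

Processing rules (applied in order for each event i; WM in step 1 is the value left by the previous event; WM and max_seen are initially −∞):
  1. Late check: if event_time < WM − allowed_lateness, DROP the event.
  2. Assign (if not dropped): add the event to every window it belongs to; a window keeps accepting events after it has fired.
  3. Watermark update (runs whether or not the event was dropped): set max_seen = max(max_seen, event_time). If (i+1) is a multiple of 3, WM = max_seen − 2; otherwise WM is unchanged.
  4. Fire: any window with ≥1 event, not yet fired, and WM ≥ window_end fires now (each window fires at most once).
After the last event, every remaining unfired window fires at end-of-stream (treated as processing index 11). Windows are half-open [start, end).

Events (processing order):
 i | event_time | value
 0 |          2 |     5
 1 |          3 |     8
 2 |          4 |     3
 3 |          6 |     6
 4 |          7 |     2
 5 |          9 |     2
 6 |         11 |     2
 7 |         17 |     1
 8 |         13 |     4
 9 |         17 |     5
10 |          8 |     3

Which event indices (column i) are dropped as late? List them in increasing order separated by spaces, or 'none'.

10

i=0 t=2 v=5: → [0,5); WM=−∞
i=1 t=3 v=8: → [0,5); WM=−∞
i=2 t=4 v=3: → [0,5); WM=2
i=3 t=6 v=6: → [5,10); WM=2
i=4 t=7 v=2: → [5,10); WM=2
i=5 t=9 v=2: → [5,10); WM=7; [0,5) fires=3
i=6 t=11 v=2: → [10,15); WM=7
i=7 t=17 v=1: → [15,20); WM=7
i=8 t=13 v=4: → [10,15); WM=15; [5,10) fires=3 [10,15) fires=2
i=9 t=17 v=5: → [15,20); WM=15
i=10 t=8 v=3: DROP (t<15-0); WM=15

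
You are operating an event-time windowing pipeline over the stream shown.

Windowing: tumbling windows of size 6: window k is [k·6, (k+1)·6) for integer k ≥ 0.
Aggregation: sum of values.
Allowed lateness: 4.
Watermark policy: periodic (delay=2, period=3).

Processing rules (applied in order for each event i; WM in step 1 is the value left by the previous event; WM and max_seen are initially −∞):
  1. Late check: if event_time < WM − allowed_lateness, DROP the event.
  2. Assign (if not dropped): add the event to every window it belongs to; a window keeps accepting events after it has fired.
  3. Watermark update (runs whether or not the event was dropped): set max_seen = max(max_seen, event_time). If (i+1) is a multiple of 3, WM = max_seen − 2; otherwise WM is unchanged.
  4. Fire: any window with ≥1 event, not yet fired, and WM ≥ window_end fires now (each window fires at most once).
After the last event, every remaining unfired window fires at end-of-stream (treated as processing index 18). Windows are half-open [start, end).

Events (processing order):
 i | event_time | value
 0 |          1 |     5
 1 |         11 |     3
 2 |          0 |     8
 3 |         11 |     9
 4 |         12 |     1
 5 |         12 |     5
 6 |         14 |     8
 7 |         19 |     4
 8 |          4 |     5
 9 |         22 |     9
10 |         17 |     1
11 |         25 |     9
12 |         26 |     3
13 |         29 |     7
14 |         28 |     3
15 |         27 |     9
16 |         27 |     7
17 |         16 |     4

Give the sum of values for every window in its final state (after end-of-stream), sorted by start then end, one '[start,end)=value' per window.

i=0 t=1 v=5: → [0,6); WM=−∞
i=1 t=11 v=3: → [6,12); WM=−∞
i=2 t=0 v=8: → [0,6); WM=9; [0,6) fires=13
i=3 t=11 v=9: → [6,12); WM=9
i=4 t=12 v=1: → [12,18); WM=9
i=5 t=12 v=5: → [12,18); WM=10
i=6 t=14 v=8: → [12,18); WM=10
i=7 t=19 v=4: → [18,24); WM=10
i=8 t=4 v=5: DROP (t<10-4); WM=17; [6,12) fires=12
i=9 t=22 v=9: → [18,24); WM=17
i=10 t=17 v=1: → [12,18); WM=17
i=11 t=25 v=9: → [24,30); WM=23; [12,18) fires=15
i=12 t=26 v=3: → [24,30); WM=23
i=13 t=29 v=7: → [24,30); WM=23
i=14 t=28 v=3: → [24,30); WM=27; [18,24) fires=13
i=15 t=27 v=9: → [24,30); WM=27
i=16 t=27 v=7: → [24,30); WM=27
i=17 t=16 v=4: DROP (t<27-4); WM=27

[0,6)=13 [6,12)=12 [12,18)=15 [18,24)=13 [24,30)=38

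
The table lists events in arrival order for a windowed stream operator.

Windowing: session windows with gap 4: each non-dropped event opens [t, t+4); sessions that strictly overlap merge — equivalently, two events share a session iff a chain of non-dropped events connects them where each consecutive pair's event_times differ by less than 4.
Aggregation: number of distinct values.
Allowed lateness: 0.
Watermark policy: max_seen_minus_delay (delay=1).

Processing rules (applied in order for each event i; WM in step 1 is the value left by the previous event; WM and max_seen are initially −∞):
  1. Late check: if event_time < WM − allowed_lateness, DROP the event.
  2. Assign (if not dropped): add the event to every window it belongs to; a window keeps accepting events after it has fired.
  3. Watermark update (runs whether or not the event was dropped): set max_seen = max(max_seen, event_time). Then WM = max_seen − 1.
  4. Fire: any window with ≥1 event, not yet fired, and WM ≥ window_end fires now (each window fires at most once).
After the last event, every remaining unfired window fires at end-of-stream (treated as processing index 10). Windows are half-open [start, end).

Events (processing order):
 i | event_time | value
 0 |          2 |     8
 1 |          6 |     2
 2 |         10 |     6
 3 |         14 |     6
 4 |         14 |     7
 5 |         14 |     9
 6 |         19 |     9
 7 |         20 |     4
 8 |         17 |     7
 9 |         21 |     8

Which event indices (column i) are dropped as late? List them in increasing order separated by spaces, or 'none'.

i=0 t=2 v=8: → [2,6); WM=1
i=1 t=6 v=2: → [6,10); WM=5
i=2 t=10 v=6: → [10,14); WM=9
i=3 t=14 v=6: → [14,18); WM=13
i=4 t=14 v=7: → [14,18); WM=13
i=5 t=14 v=9: → [14,18); WM=13
i=6 t=19 v=9: → [19,23); WM=18
i=7 t=20 v=4: → [19,24); WM=19
i=8 t=17 v=7: DROP (t<19-0); WM=19
i=9 t=21 v=8: → [19,25); WM=20

8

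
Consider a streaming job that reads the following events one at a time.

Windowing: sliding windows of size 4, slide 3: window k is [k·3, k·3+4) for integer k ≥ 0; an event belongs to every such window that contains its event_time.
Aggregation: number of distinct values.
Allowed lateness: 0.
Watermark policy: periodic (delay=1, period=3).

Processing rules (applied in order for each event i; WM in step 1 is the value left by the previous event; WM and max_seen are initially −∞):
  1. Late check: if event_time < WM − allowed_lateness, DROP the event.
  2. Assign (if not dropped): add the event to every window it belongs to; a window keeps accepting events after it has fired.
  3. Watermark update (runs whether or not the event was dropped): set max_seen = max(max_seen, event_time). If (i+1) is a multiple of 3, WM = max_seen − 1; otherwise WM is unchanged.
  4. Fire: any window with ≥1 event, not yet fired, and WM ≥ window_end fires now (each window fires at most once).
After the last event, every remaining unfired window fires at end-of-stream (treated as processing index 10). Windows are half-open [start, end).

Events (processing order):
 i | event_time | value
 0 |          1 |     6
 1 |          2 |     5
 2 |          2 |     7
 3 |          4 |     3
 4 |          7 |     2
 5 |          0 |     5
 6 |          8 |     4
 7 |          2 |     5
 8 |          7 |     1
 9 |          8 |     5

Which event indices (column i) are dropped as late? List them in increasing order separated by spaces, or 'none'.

5 7

i=0 t=1 v=6: → [0,4); WM=−∞
i=1 t=2 v=5: → [0,4); WM=−∞
i=2 t=2 v=7: → [0,4); WM=1
i=3 t=4 v=3: → [3,7); WM=1
i=4 t=7 v=2: → [6,10); WM=1
i=5 t=0 v=5: DROP (t<1-0); WM=6; [0,4) fires=3
i=6 t=8 v=4: → [6,10); WM=6
i=7 t=2 v=5: DROP (t<6-0); WM=6
i=8 t=7 v=1: → [6,10); WM=7; [3,7) fires=1
i=9 t=8 v=5: → [6,10); WM=7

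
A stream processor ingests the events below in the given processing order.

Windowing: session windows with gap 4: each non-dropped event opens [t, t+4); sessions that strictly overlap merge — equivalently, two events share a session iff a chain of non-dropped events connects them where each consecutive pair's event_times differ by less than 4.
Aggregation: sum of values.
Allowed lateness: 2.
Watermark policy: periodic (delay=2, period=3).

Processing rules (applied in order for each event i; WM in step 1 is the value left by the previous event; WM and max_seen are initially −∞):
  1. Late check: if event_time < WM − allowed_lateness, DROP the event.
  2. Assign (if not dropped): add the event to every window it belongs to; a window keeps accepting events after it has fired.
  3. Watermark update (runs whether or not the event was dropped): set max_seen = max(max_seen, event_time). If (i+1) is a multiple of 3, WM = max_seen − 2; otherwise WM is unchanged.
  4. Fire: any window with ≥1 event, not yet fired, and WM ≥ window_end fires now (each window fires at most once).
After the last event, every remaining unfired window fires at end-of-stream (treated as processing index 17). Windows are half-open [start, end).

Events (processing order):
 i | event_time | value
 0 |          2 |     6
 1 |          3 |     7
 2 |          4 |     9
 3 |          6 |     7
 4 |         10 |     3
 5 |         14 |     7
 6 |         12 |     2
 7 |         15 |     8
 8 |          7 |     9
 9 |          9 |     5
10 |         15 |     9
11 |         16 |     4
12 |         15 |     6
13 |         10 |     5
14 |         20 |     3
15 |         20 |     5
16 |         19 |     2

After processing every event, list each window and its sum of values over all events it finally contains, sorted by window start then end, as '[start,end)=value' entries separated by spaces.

[2,10)=29 [10,24)=49

i=0 t=2 v=6: → [2,6); WM=−∞
i=1 t=3 v=7: → [2,7); WM=−∞
i=2 t=4 v=9: → [2,8); WM=2
i=3 t=6 v=7: → [2,10); WM=2
i=4 t=10 v=3: → [10,14); WM=2
i=5 t=14 v=7: → [14,18); WM=12
i=6 t=12 v=2: → [10,18); WM=12
i=7 t=15 v=8: → [10,19); WM=12
i=8 t=7 v=9: DROP (t<12-2); WM=13
i=9 t=9 v=5: DROP (t<13-2); WM=13
i=10 t=15 v=9: → [10,19); WM=13
i=11 t=16 v=4: → [10,20); WM=14
i=12 t=15 v=6: → [10,20); WM=14
i=13 t=10 v=5: DROP (t<14-2); WM=14
i=14 t=20 v=3: → [20,24); WM=18
i=15 t=20 v=5: → [20,24); WM=18
i=16 t=19 v=2: → [10,24); WM=18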